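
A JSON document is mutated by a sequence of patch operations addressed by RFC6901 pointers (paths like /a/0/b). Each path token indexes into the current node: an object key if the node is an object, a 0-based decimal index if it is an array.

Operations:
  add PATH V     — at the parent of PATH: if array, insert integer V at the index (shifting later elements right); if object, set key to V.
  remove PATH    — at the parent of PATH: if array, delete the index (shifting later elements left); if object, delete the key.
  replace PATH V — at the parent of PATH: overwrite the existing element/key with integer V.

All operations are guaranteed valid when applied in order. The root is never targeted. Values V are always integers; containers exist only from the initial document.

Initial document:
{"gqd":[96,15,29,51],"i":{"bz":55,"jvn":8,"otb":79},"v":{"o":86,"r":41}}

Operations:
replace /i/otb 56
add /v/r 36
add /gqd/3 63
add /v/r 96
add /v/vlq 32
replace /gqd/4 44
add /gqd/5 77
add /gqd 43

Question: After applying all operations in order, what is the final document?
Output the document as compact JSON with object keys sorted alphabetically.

Answer: {"gqd":43,"i":{"bz":55,"jvn":8,"otb":56},"v":{"o":86,"r":96,"vlq":32}}

Derivation:
After op 1 (replace /i/otb 56): {"gqd":[96,15,29,51],"i":{"bz":55,"jvn":8,"otb":56},"v":{"o":86,"r":41}}
After op 2 (add /v/r 36): {"gqd":[96,15,29,51],"i":{"bz":55,"jvn":8,"otb":56},"v":{"o":86,"r":36}}
After op 3 (add /gqd/3 63): {"gqd":[96,15,29,63,51],"i":{"bz":55,"jvn":8,"otb":56},"v":{"o":86,"r":36}}
After op 4 (add /v/r 96): {"gqd":[96,15,29,63,51],"i":{"bz":55,"jvn":8,"otb":56},"v":{"o":86,"r":96}}
After op 5 (add /v/vlq 32): {"gqd":[96,15,29,63,51],"i":{"bz":55,"jvn":8,"otb":56},"v":{"o":86,"r":96,"vlq":32}}
After op 6 (replace /gqd/4 44): {"gqd":[96,15,29,63,44],"i":{"bz":55,"jvn":8,"otb":56},"v":{"o":86,"r":96,"vlq":32}}
After op 7 (add /gqd/5 77): {"gqd":[96,15,29,63,44,77],"i":{"bz":55,"jvn":8,"otb":56},"v":{"o":86,"r":96,"vlq":32}}
After op 8 (add /gqd 43): {"gqd":43,"i":{"bz":55,"jvn":8,"otb":56},"v":{"o":86,"r":96,"vlq":32}}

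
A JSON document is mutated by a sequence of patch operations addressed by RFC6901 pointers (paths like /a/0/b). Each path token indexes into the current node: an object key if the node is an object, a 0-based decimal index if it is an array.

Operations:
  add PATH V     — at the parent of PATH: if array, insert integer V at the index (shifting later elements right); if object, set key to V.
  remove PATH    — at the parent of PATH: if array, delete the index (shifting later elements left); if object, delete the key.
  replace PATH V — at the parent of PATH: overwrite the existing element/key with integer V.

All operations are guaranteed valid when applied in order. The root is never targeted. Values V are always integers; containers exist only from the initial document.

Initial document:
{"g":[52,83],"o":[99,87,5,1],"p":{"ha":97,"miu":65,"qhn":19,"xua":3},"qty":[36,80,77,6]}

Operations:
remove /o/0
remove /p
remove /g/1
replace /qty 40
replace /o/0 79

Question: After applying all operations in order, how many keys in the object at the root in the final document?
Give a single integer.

Answer: 3

Derivation:
After op 1 (remove /o/0): {"g":[52,83],"o":[87,5,1],"p":{"ha":97,"miu":65,"qhn":19,"xua":3},"qty":[36,80,77,6]}
After op 2 (remove /p): {"g":[52,83],"o":[87,5,1],"qty":[36,80,77,6]}
After op 3 (remove /g/1): {"g":[52],"o":[87,5,1],"qty":[36,80,77,6]}
After op 4 (replace /qty 40): {"g":[52],"o":[87,5,1],"qty":40}
After op 5 (replace /o/0 79): {"g":[52],"o":[79,5,1],"qty":40}
Size at the root: 3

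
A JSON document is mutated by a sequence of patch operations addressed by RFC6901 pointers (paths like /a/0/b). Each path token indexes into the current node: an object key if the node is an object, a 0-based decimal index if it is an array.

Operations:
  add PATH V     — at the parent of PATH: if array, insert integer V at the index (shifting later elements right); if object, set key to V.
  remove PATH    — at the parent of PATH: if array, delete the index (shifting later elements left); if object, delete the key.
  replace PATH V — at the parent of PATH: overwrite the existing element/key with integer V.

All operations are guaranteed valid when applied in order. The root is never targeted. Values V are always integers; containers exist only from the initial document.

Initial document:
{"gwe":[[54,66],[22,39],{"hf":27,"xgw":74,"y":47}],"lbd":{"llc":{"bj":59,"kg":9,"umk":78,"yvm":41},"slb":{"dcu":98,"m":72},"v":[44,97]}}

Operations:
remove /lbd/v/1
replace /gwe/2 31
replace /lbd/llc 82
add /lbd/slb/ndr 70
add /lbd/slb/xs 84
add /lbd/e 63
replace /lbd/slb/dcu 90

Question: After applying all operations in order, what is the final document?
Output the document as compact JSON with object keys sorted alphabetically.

Answer: {"gwe":[[54,66],[22,39],31],"lbd":{"e":63,"llc":82,"slb":{"dcu":90,"m":72,"ndr":70,"xs":84},"v":[44]}}

Derivation:
After op 1 (remove /lbd/v/1): {"gwe":[[54,66],[22,39],{"hf":27,"xgw":74,"y":47}],"lbd":{"llc":{"bj":59,"kg":9,"umk":78,"yvm":41},"slb":{"dcu":98,"m":72},"v":[44]}}
After op 2 (replace /gwe/2 31): {"gwe":[[54,66],[22,39],31],"lbd":{"llc":{"bj":59,"kg":9,"umk":78,"yvm":41},"slb":{"dcu":98,"m":72},"v":[44]}}
After op 3 (replace /lbd/llc 82): {"gwe":[[54,66],[22,39],31],"lbd":{"llc":82,"slb":{"dcu":98,"m":72},"v":[44]}}
After op 4 (add /lbd/slb/ndr 70): {"gwe":[[54,66],[22,39],31],"lbd":{"llc":82,"slb":{"dcu":98,"m":72,"ndr":70},"v":[44]}}
After op 5 (add /lbd/slb/xs 84): {"gwe":[[54,66],[22,39],31],"lbd":{"llc":82,"slb":{"dcu":98,"m":72,"ndr":70,"xs":84},"v":[44]}}
After op 6 (add /lbd/e 63): {"gwe":[[54,66],[22,39],31],"lbd":{"e":63,"llc":82,"slb":{"dcu":98,"m":72,"ndr":70,"xs":84},"v":[44]}}
After op 7 (replace /lbd/slb/dcu 90): {"gwe":[[54,66],[22,39],31],"lbd":{"e":63,"llc":82,"slb":{"dcu":90,"m":72,"ndr":70,"xs":84},"v":[44]}}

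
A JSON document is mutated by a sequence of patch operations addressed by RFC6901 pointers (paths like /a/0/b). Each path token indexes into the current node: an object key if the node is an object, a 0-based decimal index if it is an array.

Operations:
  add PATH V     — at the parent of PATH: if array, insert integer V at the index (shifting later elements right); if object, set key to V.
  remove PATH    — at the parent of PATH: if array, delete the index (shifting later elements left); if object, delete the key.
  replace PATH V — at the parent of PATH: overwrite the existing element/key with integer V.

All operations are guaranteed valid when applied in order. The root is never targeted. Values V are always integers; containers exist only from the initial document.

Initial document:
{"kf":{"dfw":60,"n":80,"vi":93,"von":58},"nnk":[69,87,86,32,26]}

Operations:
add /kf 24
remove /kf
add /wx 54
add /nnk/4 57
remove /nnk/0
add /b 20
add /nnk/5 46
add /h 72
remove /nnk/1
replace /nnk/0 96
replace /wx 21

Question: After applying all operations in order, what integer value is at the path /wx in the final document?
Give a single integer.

After op 1 (add /kf 24): {"kf":24,"nnk":[69,87,86,32,26]}
After op 2 (remove /kf): {"nnk":[69,87,86,32,26]}
After op 3 (add /wx 54): {"nnk":[69,87,86,32,26],"wx":54}
After op 4 (add /nnk/4 57): {"nnk":[69,87,86,32,57,26],"wx":54}
After op 5 (remove /nnk/0): {"nnk":[87,86,32,57,26],"wx":54}
After op 6 (add /b 20): {"b":20,"nnk":[87,86,32,57,26],"wx":54}
After op 7 (add /nnk/5 46): {"b":20,"nnk":[87,86,32,57,26,46],"wx":54}
After op 8 (add /h 72): {"b":20,"h":72,"nnk":[87,86,32,57,26,46],"wx":54}
After op 9 (remove /nnk/1): {"b":20,"h":72,"nnk":[87,32,57,26,46],"wx":54}
After op 10 (replace /nnk/0 96): {"b":20,"h":72,"nnk":[96,32,57,26,46],"wx":54}
After op 11 (replace /wx 21): {"b":20,"h":72,"nnk":[96,32,57,26,46],"wx":21}
Value at /wx: 21

Answer: 21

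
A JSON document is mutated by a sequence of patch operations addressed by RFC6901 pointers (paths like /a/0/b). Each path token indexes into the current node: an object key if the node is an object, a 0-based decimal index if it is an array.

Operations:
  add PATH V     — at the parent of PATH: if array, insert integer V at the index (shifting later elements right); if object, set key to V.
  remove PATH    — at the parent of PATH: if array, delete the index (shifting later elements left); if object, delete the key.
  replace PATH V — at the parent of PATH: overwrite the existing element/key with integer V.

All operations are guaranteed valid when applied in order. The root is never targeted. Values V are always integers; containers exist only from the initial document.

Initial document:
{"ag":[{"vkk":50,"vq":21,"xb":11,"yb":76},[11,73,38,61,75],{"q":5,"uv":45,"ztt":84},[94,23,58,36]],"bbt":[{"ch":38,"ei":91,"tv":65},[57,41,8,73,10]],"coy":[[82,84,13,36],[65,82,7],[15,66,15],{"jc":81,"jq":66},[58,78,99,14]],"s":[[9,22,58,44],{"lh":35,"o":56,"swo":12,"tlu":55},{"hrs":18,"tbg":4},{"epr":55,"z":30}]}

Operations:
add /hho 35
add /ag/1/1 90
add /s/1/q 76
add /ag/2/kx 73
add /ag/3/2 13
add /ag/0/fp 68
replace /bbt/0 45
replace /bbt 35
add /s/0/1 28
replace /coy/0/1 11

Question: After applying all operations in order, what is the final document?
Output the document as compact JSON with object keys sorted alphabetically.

Answer: {"ag":[{"fp":68,"vkk":50,"vq":21,"xb":11,"yb":76},[11,90,73,38,61,75],{"kx":73,"q":5,"uv":45,"ztt":84},[94,23,13,58,36]],"bbt":35,"coy":[[82,11,13,36],[65,82,7],[15,66,15],{"jc":81,"jq":66},[58,78,99,14]],"hho":35,"s":[[9,28,22,58,44],{"lh":35,"o":56,"q":76,"swo":12,"tlu":55},{"hrs":18,"tbg":4},{"epr":55,"z":30}]}

Derivation:
After op 1 (add /hho 35): {"ag":[{"vkk":50,"vq":21,"xb":11,"yb":76},[11,73,38,61,75],{"q":5,"uv":45,"ztt":84},[94,23,58,36]],"bbt":[{"ch":38,"ei":91,"tv":65},[57,41,8,73,10]],"coy":[[82,84,13,36],[65,82,7],[15,66,15],{"jc":81,"jq":66},[58,78,99,14]],"hho":35,"s":[[9,22,58,44],{"lh":35,"o":56,"swo":12,"tlu":55},{"hrs":18,"tbg":4},{"epr":55,"z":30}]}
After op 2 (add /ag/1/1 90): {"ag":[{"vkk":50,"vq":21,"xb":11,"yb":76},[11,90,73,38,61,75],{"q":5,"uv":45,"ztt":84},[94,23,58,36]],"bbt":[{"ch":38,"ei":91,"tv":65},[57,41,8,73,10]],"coy":[[82,84,13,36],[65,82,7],[15,66,15],{"jc":81,"jq":66},[58,78,99,14]],"hho":35,"s":[[9,22,58,44],{"lh":35,"o":56,"swo":12,"tlu":55},{"hrs":18,"tbg":4},{"epr":55,"z":30}]}
After op 3 (add /s/1/q 76): {"ag":[{"vkk":50,"vq":21,"xb":11,"yb":76},[11,90,73,38,61,75],{"q":5,"uv":45,"ztt":84},[94,23,58,36]],"bbt":[{"ch":38,"ei":91,"tv":65},[57,41,8,73,10]],"coy":[[82,84,13,36],[65,82,7],[15,66,15],{"jc":81,"jq":66},[58,78,99,14]],"hho":35,"s":[[9,22,58,44],{"lh":35,"o":56,"q":76,"swo":12,"tlu":55},{"hrs":18,"tbg":4},{"epr":55,"z":30}]}
After op 4 (add /ag/2/kx 73): {"ag":[{"vkk":50,"vq":21,"xb":11,"yb":76},[11,90,73,38,61,75],{"kx":73,"q":5,"uv":45,"ztt":84},[94,23,58,36]],"bbt":[{"ch":38,"ei":91,"tv":65},[57,41,8,73,10]],"coy":[[82,84,13,36],[65,82,7],[15,66,15],{"jc":81,"jq":66},[58,78,99,14]],"hho":35,"s":[[9,22,58,44],{"lh":35,"o":56,"q":76,"swo":12,"tlu":55},{"hrs":18,"tbg":4},{"epr":55,"z":30}]}
After op 5 (add /ag/3/2 13): {"ag":[{"vkk":50,"vq":21,"xb":11,"yb":76},[11,90,73,38,61,75],{"kx":73,"q":5,"uv":45,"ztt":84},[94,23,13,58,36]],"bbt":[{"ch":38,"ei":91,"tv":65},[57,41,8,73,10]],"coy":[[82,84,13,36],[65,82,7],[15,66,15],{"jc":81,"jq":66},[58,78,99,14]],"hho":35,"s":[[9,22,58,44],{"lh":35,"o":56,"q":76,"swo":12,"tlu":55},{"hrs":18,"tbg":4},{"epr":55,"z":30}]}
After op 6 (add /ag/0/fp 68): {"ag":[{"fp":68,"vkk":50,"vq":21,"xb":11,"yb":76},[11,90,73,38,61,75],{"kx":73,"q":5,"uv":45,"ztt":84},[94,23,13,58,36]],"bbt":[{"ch":38,"ei":91,"tv":65},[57,41,8,73,10]],"coy":[[82,84,13,36],[65,82,7],[15,66,15],{"jc":81,"jq":66},[58,78,99,14]],"hho":35,"s":[[9,22,58,44],{"lh":35,"o":56,"q":76,"swo":12,"tlu":55},{"hrs":18,"tbg":4},{"epr":55,"z":30}]}
After op 7 (replace /bbt/0 45): {"ag":[{"fp":68,"vkk":50,"vq":21,"xb":11,"yb":76},[11,90,73,38,61,75],{"kx":73,"q":5,"uv":45,"ztt":84},[94,23,13,58,36]],"bbt":[45,[57,41,8,73,10]],"coy":[[82,84,13,36],[65,82,7],[15,66,15],{"jc":81,"jq":66},[58,78,99,14]],"hho":35,"s":[[9,22,58,44],{"lh":35,"o":56,"q":76,"swo":12,"tlu":55},{"hrs":18,"tbg":4},{"epr":55,"z":30}]}
After op 8 (replace /bbt 35): {"ag":[{"fp":68,"vkk":50,"vq":21,"xb":11,"yb":76},[11,90,73,38,61,75],{"kx":73,"q":5,"uv":45,"ztt":84},[94,23,13,58,36]],"bbt":35,"coy":[[82,84,13,36],[65,82,7],[15,66,15],{"jc":81,"jq":66},[58,78,99,14]],"hho":35,"s":[[9,22,58,44],{"lh":35,"o":56,"q":76,"swo":12,"tlu":55},{"hrs":18,"tbg":4},{"epr":55,"z":30}]}
After op 9 (add /s/0/1 28): {"ag":[{"fp":68,"vkk":50,"vq":21,"xb":11,"yb":76},[11,90,73,38,61,75],{"kx":73,"q":5,"uv":45,"ztt":84},[94,23,13,58,36]],"bbt":35,"coy":[[82,84,13,36],[65,82,7],[15,66,15],{"jc":81,"jq":66},[58,78,99,14]],"hho":35,"s":[[9,28,22,58,44],{"lh":35,"o":56,"q":76,"swo":12,"tlu":55},{"hrs":18,"tbg":4},{"epr":55,"z":30}]}
After op 10 (replace /coy/0/1 11): {"ag":[{"fp":68,"vkk":50,"vq":21,"xb":11,"yb":76},[11,90,73,38,61,75],{"kx":73,"q":5,"uv":45,"ztt":84},[94,23,13,58,36]],"bbt":35,"coy":[[82,11,13,36],[65,82,7],[15,66,15],{"jc":81,"jq":66},[58,78,99,14]],"hho":35,"s":[[9,28,22,58,44],{"lh":35,"o":56,"q":76,"swo":12,"tlu":55},{"hrs":18,"tbg":4},{"epr":55,"z":30}]}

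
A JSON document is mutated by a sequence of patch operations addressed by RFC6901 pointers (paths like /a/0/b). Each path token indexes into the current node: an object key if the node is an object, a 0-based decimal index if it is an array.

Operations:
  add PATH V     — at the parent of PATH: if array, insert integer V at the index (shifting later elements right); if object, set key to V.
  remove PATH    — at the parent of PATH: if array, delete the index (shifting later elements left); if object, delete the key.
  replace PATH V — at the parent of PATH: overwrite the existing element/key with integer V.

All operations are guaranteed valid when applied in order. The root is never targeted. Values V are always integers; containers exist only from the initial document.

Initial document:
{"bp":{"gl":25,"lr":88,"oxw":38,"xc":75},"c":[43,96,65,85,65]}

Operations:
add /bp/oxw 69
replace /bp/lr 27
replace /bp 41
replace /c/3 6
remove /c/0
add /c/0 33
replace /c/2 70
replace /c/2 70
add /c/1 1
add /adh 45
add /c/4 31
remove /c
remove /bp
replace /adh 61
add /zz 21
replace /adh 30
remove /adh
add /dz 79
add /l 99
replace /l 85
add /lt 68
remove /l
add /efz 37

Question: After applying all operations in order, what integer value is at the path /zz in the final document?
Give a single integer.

Answer: 21

Derivation:
After op 1 (add /bp/oxw 69): {"bp":{"gl":25,"lr":88,"oxw":69,"xc":75},"c":[43,96,65,85,65]}
After op 2 (replace /bp/lr 27): {"bp":{"gl":25,"lr":27,"oxw":69,"xc":75},"c":[43,96,65,85,65]}
After op 3 (replace /bp 41): {"bp":41,"c":[43,96,65,85,65]}
After op 4 (replace /c/3 6): {"bp":41,"c":[43,96,65,6,65]}
After op 5 (remove /c/0): {"bp":41,"c":[96,65,6,65]}
After op 6 (add /c/0 33): {"bp":41,"c":[33,96,65,6,65]}
After op 7 (replace /c/2 70): {"bp":41,"c":[33,96,70,6,65]}
After op 8 (replace /c/2 70): {"bp":41,"c":[33,96,70,6,65]}
After op 9 (add /c/1 1): {"bp":41,"c":[33,1,96,70,6,65]}
After op 10 (add /adh 45): {"adh":45,"bp":41,"c":[33,1,96,70,6,65]}
After op 11 (add /c/4 31): {"adh":45,"bp":41,"c":[33,1,96,70,31,6,65]}
After op 12 (remove /c): {"adh":45,"bp":41}
After op 13 (remove /bp): {"adh":45}
After op 14 (replace /adh 61): {"adh":61}
After op 15 (add /zz 21): {"adh":61,"zz":21}
After op 16 (replace /adh 30): {"adh":30,"zz":21}
After op 17 (remove /adh): {"zz":21}
After op 18 (add /dz 79): {"dz":79,"zz":21}
After op 19 (add /l 99): {"dz":79,"l":99,"zz":21}
After op 20 (replace /l 85): {"dz":79,"l":85,"zz":21}
After op 21 (add /lt 68): {"dz":79,"l":85,"lt":68,"zz":21}
After op 22 (remove /l): {"dz":79,"lt":68,"zz":21}
After op 23 (add /efz 37): {"dz":79,"efz":37,"lt":68,"zz":21}
Value at /zz: 21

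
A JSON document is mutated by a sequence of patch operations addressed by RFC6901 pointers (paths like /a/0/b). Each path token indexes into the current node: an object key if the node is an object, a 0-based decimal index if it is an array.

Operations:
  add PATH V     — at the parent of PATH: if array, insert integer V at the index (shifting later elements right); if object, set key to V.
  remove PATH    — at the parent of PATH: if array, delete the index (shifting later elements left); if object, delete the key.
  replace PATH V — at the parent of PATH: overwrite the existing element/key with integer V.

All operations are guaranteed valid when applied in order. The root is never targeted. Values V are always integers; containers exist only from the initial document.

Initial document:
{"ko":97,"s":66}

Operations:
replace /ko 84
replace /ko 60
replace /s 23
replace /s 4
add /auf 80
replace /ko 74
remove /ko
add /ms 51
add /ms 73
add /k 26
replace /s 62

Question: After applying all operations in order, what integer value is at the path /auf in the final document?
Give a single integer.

After op 1 (replace /ko 84): {"ko":84,"s":66}
After op 2 (replace /ko 60): {"ko":60,"s":66}
After op 3 (replace /s 23): {"ko":60,"s":23}
After op 4 (replace /s 4): {"ko":60,"s":4}
After op 5 (add /auf 80): {"auf":80,"ko":60,"s":4}
After op 6 (replace /ko 74): {"auf":80,"ko":74,"s":4}
After op 7 (remove /ko): {"auf":80,"s":4}
After op 8 (add /ms 51): {"auf":80,"ms":51,"s":4}
After op 9 (add /ms 73): {"auf":80,"ms":73,"s":4}
After op 10 (add /k 26): {"auf":80,"k":26,"ms":73,"s":4}
After op 11 (replace /s 62): {"auf":80,"k":26,"ms":73,"s":62}
Value at /auf: 80

Answer: 80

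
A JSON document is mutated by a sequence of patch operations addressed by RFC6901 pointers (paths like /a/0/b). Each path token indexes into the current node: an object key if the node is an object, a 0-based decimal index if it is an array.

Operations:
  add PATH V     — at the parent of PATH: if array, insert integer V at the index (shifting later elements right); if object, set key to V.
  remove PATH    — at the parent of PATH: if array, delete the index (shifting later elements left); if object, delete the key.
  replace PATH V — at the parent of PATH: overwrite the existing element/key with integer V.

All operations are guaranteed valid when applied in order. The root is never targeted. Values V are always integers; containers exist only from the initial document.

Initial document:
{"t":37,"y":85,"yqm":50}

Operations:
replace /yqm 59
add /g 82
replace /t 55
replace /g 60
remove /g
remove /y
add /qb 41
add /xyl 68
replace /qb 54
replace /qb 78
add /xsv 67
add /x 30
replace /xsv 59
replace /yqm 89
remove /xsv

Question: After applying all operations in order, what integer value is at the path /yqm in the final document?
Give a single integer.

Answer: 89

Derivation:
After op 1 (replace /yqm 59): {"t":37,"y":85,"yqm":59}
After op 2 (add /g 82): {"g":82,"t":37,"y":85,"yqm":59}
After op 3 (replace /t 55): {"g":82,"t":55,"y":85,"yqm":59}
After op 4 (replace /g 60): {"g":60,"t":55,"y":85,"yqm":59}
After op 5 (remove /g): {"t":55,"y":85,"yqm":59}
After op 6 (remove /y): {"t":55,"yqm":59}
After op 7 (add /qb 41): {"qb":41,"t":55,"yqm":59}
After op 8 (add /xyl 68): {"qb":41,"t":55,"xyl":68,"yqm":59}
After op 9 (replace /qb 54): {"qb":54,"t":55,"xyl":68,"yqm":59}
After op 10 (replace /qb 78): {"qb":78,"t":55,"xyl":68,"yqm":59}
After op 11 (add /xsv 67): {"qb":78,"t":55,"xsv":67,"xyl":68,"yqm":59}
After op 12 (add /x 30): {"qb":78,"t":55,"x":30,"xsv":67,"xyl":68,"yqm":59}
After op 13 (replace /xsv 59): {"qb":78,"t":55,"x":30,"xsv":59,"xyl":68,"yqm":59}
After op 14 (replace /yqm 89): {"qb":78,"t":55,"x":30,"xsv":59,"xyl":68,"yqm":89}
After op 15 (remove /xsv): {"qb":78,"t":55,"x":30,"xyl":68,"yqm":89}
Value at /yqm: 89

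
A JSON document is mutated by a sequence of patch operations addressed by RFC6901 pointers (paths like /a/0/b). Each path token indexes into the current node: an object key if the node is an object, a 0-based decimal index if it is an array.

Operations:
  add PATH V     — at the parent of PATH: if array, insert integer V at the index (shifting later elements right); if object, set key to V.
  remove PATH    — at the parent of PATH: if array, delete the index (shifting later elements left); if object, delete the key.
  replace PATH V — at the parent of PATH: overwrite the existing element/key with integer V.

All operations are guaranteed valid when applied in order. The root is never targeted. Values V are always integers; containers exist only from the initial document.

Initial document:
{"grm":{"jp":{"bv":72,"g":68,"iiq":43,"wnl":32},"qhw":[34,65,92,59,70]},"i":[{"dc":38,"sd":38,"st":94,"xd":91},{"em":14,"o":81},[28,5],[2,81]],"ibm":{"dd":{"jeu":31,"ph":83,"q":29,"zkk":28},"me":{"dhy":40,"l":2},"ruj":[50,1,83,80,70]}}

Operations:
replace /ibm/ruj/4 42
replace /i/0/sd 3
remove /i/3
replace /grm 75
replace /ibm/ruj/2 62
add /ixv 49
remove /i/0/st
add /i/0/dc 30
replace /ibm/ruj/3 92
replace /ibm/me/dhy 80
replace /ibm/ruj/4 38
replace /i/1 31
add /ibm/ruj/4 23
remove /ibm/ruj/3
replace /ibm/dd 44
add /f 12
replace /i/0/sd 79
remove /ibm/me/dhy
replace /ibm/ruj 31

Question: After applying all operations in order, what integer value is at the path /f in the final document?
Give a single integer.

Answer: 12

Derivation:
After op 1 (replace /ibm/ruj/4 42): {"grm":{"jp":{"bv":72,"g":68,"iiq":43,"wnl":32},"qhw":[34,65,92,59,70]},"i":[{"dc":38,"sd":38,"st":94,"xd":91},{"em":14,"o":81},[28,5],[2,81]],"ibm":{"dd":{"jeu":31,"ph":83,"q":29,"zkk":28},"me":{"dhy":40,"l":2},"ruj":[50,1,83,80,42]}}
After op 2 (replace /i/0/sd 3): {"grm":{"jp":{"bv":72,"g":68,"iiq":43,"wnl":32},"qhw":[34,65,92,59,70]},"i":[{"dc":38,"sd":3,"st":94,"xd":91},{"em":14,"o":81},[28,5],[2,81]],"ibm":{"dd":{"jeu":31,"ph":83,"q":29,"zkk":28},"me":{"dhy":40,"l":2},"ruj":[50,1,83,80,42]}}
After op 3 (remove /i/3): {"grm":{"jp":{"bv":72,"g":68,"iiq":43,"wnl":32},"qhw":[34,65,92,59,70]},"i":[{"dc":38,"sd":3,"st":94,"xd":91},{"em":14,"o":81},[28,5]],"ibm":{"dd":{"jeu":31,"ph":83,"q":29,"zkk":28},"me":{"dhy":40,"l":2},"ruj":[50,1,83,80,42]}}
After op 4 (replace /grm 75): {"grm":75,"i":[{"dc":38,"sd":3,"st":94,"xd":91},{"em":14,"o":81},[28,5]],"ibm":{"dd":{"jeu":31,"ph":83,"q":29,"zkk":28},"me":{"dhy":40,"l":2},"ruj":[50,1,83,80,42]}}
After op 5 (replace /ibm/ruj/2 62): {"grm":75,"i":[{"dc":38,"sd":3,"st":94,"xd":91},{"em":14,"o":81},[28,5]],"ibm":{"dd":{"jeu":31,"ph":83,"q":29,"zkk":28},"me":{"dhy":40,"l":2},"ruj":[50,1,62,80,42]}}
After op 6 (add /ixv 49): {"grm":75,"i":[{"dc":38,"sd":3,"st":94,"xd":91},{"em":14,"o":81},[28,5]],"ibm":{"dd":{"jeu":31,"ph":83,"q":29,"zkk":28},"me":{"dhy":40,"l":2},"ruj":[50,1,62,80,42]},"ixv":49}
After op 7 (remove /i/0/st): {"grm":75,"i":[{"dc":38,"sd":3,"xd":91},{"em":14,"o":81},[28,5]],"ibm":{"dd":{"jeu":31,"ph":83,"q":29,"zkk":28},"me":{"dhy":40,"l":2},"ruj":[50,1,62,80,42]},"ixv":49}
After op 8 (add /i/0/dc 30): {"grm":75,"i":[{"dc":30,"sd":3,"xd":91},{"em":14,"o":81},[28,5]],"ibm":{"dd":{"jeu":31,"ph":83,"q":29,"zkk":28},"me":{"dhy":40,"l":2},"ruj":[50,1,62,80,42]},"ixv":49}
After op 9 (replace /ibm/ruj/3 92): {"grm":75,"i":[{"dc":30,"sd":3,"xd":91},{"em":14,"o":81},[28,5]],"ibm":{"dd":{"jeu":31,"ph":83,"q":29,"zkk":28},"me":{"dhy":40,"l":2},"ruj":[50,1,62,92,42]},"ixv":49}
After op 10 (replace /ibm/me/dhy 80): {"grm":75,"i":[{"dc":30,"sd":3,"xd":91},{"em":14,"o":81},[28,5]],"ibm":{"dd":{"jeu":31,"ph":83,"q":29,"zkk":28},"me":{"dhy":80,"l":2},"ruj":[50,1,62,92,42]},"ixv":49}
After op 11 (replace /ibm/ruj/4 38): {"grm":75,"i":[{"dc":30,"sd":3,"xd":91},{"em":14,"o":81},[28,5]],"ibm":{"dd":{"jeu":31,"ph":83,"q":29,"zkk":28},"me":{"dhy":80,"l":2},"ruj":[50,1,62,92,38]},"ixv":49}
After op 12 (replace /i/1 31): {"grm":75,"i":[{"dc":30,"sd":3,"xd":91},31,[28,5]],"ibm":{"dd":{"jeu":31,"ph":83,"q":29,"zkk":28},"me":{"dhy":80,"l":2},"ruj":[50,1,62,92,38]},"ixv":49}
After op 13 (add /ibm/ruj/4 23): {"grm":75,"i":[{"dc":30,"sd":3,"xd":91},31,[28,5]],"ibm":{"dd":{"jeu":31,"ph":83,"q":29,"zkk":28},"me":{"dhy":80,"l":2},"ruj":[50,1,62,92,23,38]},"ixv":49}
After op 14 (remove /ibm/ruj/3): {"grm":75,"i":[{"dc":30,"sd":3,"xd":91},31,[28,5]],"ibm":{"dd":{"jeu":31,"ph":83,"q":29,"zkk":28},"me":{"dhy":80,"l":2},"ruj":[50,1,62,23,38]},"ixv":49}
After op 15 (replace /ibm/dd 44): {"grm":75,"i":[{"dc":30,"sd":3,"xd":91},31,[28,5]],"ibm":{"dd":44,"me":{"dhy":80,"l":2},"ruj":[50,1,62,23,38]},"ixv":49}
After op 16 (add /f 12): {"f":12,"grm":75,"i":[{"dc":30,"sd":3,"xd":91},31,[28,5]],"ibm":{"dd":44,"me":{"dhy":80,"l":2},"ruj":[50,1,62,23,38]},"ixv":49}
After op 17 (replace /i/0/sd 79): {"f":12,"grm":75,"i":[{"dc":30,"sd":79,"xd":91},31,[28,5]],"ibm":{"dd":44,"me":{"dhy":80,"l":2},"ruj":[50,1,62,23,38]},"ixv":49}
After op 18 (remove /ibm/me/dhy): {"f":12,"grm":75,"i":[{"dc":30,"sd":79,"xd":91},31,[28,5]],"ibm":{"dd":44,"me":{"l":2},"ruj":[50,1,62,23,38]},"ixv":49}
After op 19 (replace /ibm/ruj 31): {"f":12,"grm":75,"i":[{"dc":30,"sd":79,"xd":91},31,[28,5]],"ibm":{"dd":44,"me":{"l":2},"ruj":31},"ixv":49}
Value at /f: 12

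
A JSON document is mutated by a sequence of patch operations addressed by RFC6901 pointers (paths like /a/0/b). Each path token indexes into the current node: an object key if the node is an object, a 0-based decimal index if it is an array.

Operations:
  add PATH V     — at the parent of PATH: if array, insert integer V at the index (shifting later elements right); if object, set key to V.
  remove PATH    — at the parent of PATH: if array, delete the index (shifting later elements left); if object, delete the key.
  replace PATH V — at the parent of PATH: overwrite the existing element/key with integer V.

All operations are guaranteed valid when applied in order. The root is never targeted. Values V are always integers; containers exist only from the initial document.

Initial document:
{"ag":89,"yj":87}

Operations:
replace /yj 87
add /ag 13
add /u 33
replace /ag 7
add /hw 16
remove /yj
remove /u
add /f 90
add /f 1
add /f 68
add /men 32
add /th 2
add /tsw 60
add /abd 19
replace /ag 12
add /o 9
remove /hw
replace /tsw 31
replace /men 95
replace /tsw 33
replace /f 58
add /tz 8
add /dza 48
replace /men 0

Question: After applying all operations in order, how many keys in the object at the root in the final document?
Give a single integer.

After op 1 (replace /yj 87): {"ag":89,"yj":87}
After op 2 (add /ag 13): {"ag":13,"yj":87}
After op 3 (add /u 33): {"ag":13,"u":33,"yj":87}
After op 4 (replace /ag 7): {"ag":7,"u":33,"yj":87}
After op 5 (add /hw 16): {"ag":7,"hw":16,"u":33,"yj":87}
After op 6 (remove /yj): {"ag":7,"hw":16,"u":33}
After op 7 (remove /u): {"ag":7,"hw":16}
After op 8 (add /f 90): {"ag":7,"f":90,"hw":16}
After op 9 (add /f 1): {"ag":7,"f":1,"hw":16}
After op 10 (add /f 68): {"ag":7,"f":68,"hw":16}
After op 11 (add /men 32): {"ag":7,"f":68,"hw":16,"men":32}
After op 12 (add /th 2): {"ag":7,"f":68,"hw":16,"men":32,"th":2}
After op 13 (add /tsw 60): {"ag":7,"f":68,"hw":16,"men":32,"th":2,"tsw":60}
After op 14 (add /abd 19): {"abd":19,"ag":7,"f":68,"hw":16,"men":32,"th":2,"tsw":60}
After op 15 (replace /ag 12): {"abd":19,"ag":12,"f":68,"hw":16,"men":32,"th":2,"tsw":60}
After op 16 (add /o 9): {"abd":19,"ag":12,"f":68,"hw":16,"men":32,"o":9,"th":2,"tsw":60}
After op 17 (remove /hw): {"abd":19,"ag":12,"f":68,"men":32,"o":9,"th":2,"tsw":60}
After op 18 (replace /tsw 31): {"abd":19,"ag":12,"f":68,"men":32,"o":9,"th":2,"tsw":31}
After op 19 (replace /men 95): {"abd":19,"ag":12,"f":68,"men":95,"o":9,"th":2,"tsw":31}
After op 20 (replace /tsw 33): {"abd":19,"ag":12,"f":68,"men":95,"o":9,"th":2,"tsw":33}
After op 21 (replace /f 58): {"abd":19,"ag":12,"f":58,"men":95,"o":9,"th":2,"tsw":33}
After op 22 (add /tz 8): {"abd":19,"ag":12,"f":58,"men":95,"o":9,"th":2,"tsw":33,"tz":8}
After op 23 (add /dza 48): {"abd":19,"ag":12,"dza":48,"f":58,"men":95,"o":9,"th":2,"tsw":33,"tz":8}
After op 24 (replace /men 0): {"abd":19,"ag":12,"dza":48,"f":58,"men":0,"o":9,"th":2,"tsw":33,"tz":8}
Size at the root: 9

Answer: 9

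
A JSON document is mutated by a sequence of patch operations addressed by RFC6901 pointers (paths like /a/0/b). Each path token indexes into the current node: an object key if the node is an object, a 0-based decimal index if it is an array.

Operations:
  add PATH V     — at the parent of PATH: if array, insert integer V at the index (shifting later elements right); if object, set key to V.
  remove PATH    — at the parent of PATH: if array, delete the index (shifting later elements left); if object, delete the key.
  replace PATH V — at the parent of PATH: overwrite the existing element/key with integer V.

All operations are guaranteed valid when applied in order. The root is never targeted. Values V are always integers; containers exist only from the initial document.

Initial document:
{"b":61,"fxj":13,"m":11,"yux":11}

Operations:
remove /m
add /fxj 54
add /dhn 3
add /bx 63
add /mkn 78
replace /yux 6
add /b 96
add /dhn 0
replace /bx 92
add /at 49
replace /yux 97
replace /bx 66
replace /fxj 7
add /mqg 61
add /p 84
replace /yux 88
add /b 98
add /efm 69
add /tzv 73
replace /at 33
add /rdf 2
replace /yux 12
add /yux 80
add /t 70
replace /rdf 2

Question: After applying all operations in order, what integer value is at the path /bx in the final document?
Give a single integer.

After op 1 (remove /m): {"b":61,"fxj":13,"yux":11}
After op 2 (add /fxj 54): {"b":61,"fxj":54,"yux":11}
After op 3 (add /dhn 3): {"b":61,"dhn":3,"fxj":54,"yux":11}
After op 4 (add /bx 63): {"b":61,"bx":63,"dhn":3,"fxj":54,"yux":11}
After op 5 (add /mkn 78): {"b":61,"bx":63,"dhn":3,"fxj":54,"mkn":78,"yux":11}
After op 6 (replace /yux 6): {"b":61,"bx":63,"dhn":3,"fxj":54,"mkn":78,"yux":6}
After op 7 (add /b 96): {"b":96,"bx":63,"dhn":3,"fxj":54,"mkn":78,"yux":6}
After op 8 (add /dhn 0): {"b":96,"bx":63,"dhn":0,"fxj":54,"mkn":78,"yux":6}
After op 9 (replace /bx 92): {"b":96,"bx":92,"dhn":0,"fxj":54,"mkn":78,"yux":6}
After op 10 (add /at 49): {"at":49,"b":96,"bx":92,"dhn":0,"fxj":54,"mkn":78,"yux":6}
After op 11 (replace /yux 97): {"at":49,"b":96,"bx":92,"dhn":0,"fxj":54,"mkn":78,"yux":97}
After op 12 (replace /bx 66): {"at":49,"b":96,"bx":66,"dhn":0,"fxj":54,"mkn":78,"yux":97}
After op 13 (replace /fxj 7): {"at":49,"b":96,"bx":66,"dhn":0,"fxj":7,"mkn":78,"yux":97}
After op 14 (add /mqg 61): {"at":49,"b":96,"bx":66,"dhn":0,"fxj":7,"mkn":78,"mqg":61,"yux":97}
After op 15 (add /p 84): {"at":49,"b":96,"bx":66,"dhn":0,"fxj":7,"mkn":78,"mqg":61,"p":84,"yux":97}
After op 16 (replace /yux 88): {"at":49,"b":96,"bx":66,"dhn":0,"fxj":7,"mkn":78,"mqg":61,"p":84,"yux":88}
After op 17 (add /b 98): {"at":49,"b":98,"bx":66,"dhn":0,"fxj":7,"mkn":78,"mqg":61,"p":84,"yux":88}
After op 18 (add /efm 69): {"at":49,"b":98,"bx":66,"dhn":0,"efm":69,"fxj":7,"mkn":78,"mqg":61,"p":84,"yux":88}
After op 19 (add /tzv 73): {"at":49,"b":98,"bx":66,"dhn":0,"efm":69,"fxj":7,"mkn":78,"mqg":61,"p":84,"tzv":73,"yux":88}
After op 20 (replace /at 33): {"at":33,"b":98,"bx":66,"dhn":0,"efm":69,"fxj":7,"mkn":78,"mqg":61,"p":84,"tzv":73,"yux":88}
After op 21 (add /rdf 2): {"at":33,"b":98,"bx":66,"dhn":0,"efm":69,"fxj":7,"mkn":78,"mqg":61,"p":84,"rdf":2,"tzv":73,"yux":88}
After op 22 (replace /yux 12): {"at":33,"b":98,"bx":66,"dhn":0,"efm":69,"fxj":7,"mkn":78,"mqg":61,"p":84,"rdf":2,"tzv":73,"yux":12}
After op 23 (add /yux 80): {"at":33,"b":98,"bx":66,"dhn":0,"efm":69,"fxj":7,"mkn":78,"mqg":61,"p":84,"rdf":2,"tzv":73,"yux":80}
After op 24 (add /t 70): {"at":33,"b":98,"bx":66,"dhn":0,"efm":69,"fxj":7,"mkn":78,"mqg":61,"p":84,"rdf":2,"t":70,"tzv":73,"yux":80}
After op 25 (replace /rdf 2): {"at":33,"b":98,"bx":66,"dhn":0,"efm":69,"fxj":7,"mkn":78,"mqg":61,"p":84,"rdf":2,"t":70,"tzv":73,"yux":80}
Value at /bx: 66

Answer: 66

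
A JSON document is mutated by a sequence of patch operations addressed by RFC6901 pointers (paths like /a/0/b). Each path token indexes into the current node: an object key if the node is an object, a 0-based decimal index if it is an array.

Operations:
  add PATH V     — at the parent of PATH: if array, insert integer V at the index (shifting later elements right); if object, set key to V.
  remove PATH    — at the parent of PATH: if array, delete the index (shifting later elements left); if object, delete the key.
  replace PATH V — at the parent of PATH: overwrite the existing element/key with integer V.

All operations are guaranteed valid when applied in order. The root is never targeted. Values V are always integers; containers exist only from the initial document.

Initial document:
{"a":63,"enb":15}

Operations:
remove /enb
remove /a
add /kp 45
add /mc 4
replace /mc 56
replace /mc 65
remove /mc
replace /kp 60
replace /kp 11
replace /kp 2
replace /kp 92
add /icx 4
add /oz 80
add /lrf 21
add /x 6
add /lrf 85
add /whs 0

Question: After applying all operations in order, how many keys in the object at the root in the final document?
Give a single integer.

After op 1 (remove /enb): {"a":63}
After op 2 (remove /a): {}
After op 3 (add /kp 45): {"kp":45}
After op 4 (add /mc 4): {"kp":45,"mc":4}
After op 5 (replace /mc 56): {"kp":45,"mc":56}
After op 6 (replace /mc 65): {"kp":45,"mc":65}
After op 7 (remove /mc): {"kp":45}
After op 8 (replace /kp 60): {"kp":60}
After op 9 (replace /kp 11): {"kp":11}
After op 10 (replace /kp 2): {"kp":2}
After op 11 (replace /kp 92): {"kp":92}
After op 12 (add /icx 4): {"icx":4,"kp":92}
After op 13 (add /oz 80): {"icx":4,"kp":92,"oz":80}
After op 14 (add /lrf 21): {"icx":4,"kp":92,"lrf":21,"oz":80}
After op 15 (add /x 6): {"icx":4,"kp":92,"lrf":21,"oz":80,"x":6}
After op 16 (add /lrf 85): {"icx":4,"kp":92,"lrf":85,"oz":80,"x":6}
After op 17 (add /whs 0): {"icx":4,"kp":92,"lrf":85,"oz":80,"whs":0,"x":6}
Size at the root: 6

Answer: 6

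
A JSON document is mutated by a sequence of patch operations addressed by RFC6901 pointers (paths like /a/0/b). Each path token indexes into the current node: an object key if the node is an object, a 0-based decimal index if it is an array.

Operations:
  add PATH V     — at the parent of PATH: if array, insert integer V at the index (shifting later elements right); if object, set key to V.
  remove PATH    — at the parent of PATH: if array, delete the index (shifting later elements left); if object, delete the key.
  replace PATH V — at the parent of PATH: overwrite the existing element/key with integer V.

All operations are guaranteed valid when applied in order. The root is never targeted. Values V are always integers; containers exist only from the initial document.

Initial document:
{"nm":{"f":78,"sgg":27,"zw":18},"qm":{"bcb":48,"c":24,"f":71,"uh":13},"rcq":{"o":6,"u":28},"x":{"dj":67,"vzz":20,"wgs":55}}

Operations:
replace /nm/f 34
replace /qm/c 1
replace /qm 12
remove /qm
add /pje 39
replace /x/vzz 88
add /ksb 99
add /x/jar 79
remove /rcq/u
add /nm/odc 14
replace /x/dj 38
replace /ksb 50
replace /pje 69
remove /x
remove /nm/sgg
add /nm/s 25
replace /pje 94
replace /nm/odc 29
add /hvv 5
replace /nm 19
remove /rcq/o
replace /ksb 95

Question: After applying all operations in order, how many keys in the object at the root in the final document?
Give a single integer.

After op 1 (replace /nm/f 34): {"nm":{"f":34,"sgg":27,"zw":18},"qm":{"bcb":48,"c":24,"f":71,"uh":13},"rcq":{"o":6,"u":28},"x":{"dj":67,"vzz":20,"wgs":55}}
After op 2 (replace /qm/c 1): {"nm":{"f":34,"sgg":27,"zw":18},"qm":{"bcb":48,"c":1,"f":71,"uh":13},"rcq":{"o":6,"u":28},"x":{"dj":67,"vzz":20,"wgs":55}}
After op 3 (replace /qm 12): {"nm":{"f":34,"sgg":27,"zw":18},"qm":12,"rcq":{"o":6,"u":28},"x":{"dj":67,"vzz":20,"wgs":55}}
After op 4 (remove /qm): {"nm":{"f":34,"sgg":27,"zw":18},"rcq":{"o":6,"u":28},"x":{"dj":67,"vzz":20,"wgs":55}}
After op 5 (add /pje 39): {"nm":{"f":34,"sgg":27,"zw":18},"pje":39,"rcq":{"o":6,"u":28},"x":{"dj":67,"vzz":20,"wgs":55}}
After op 6 (replace /x/vzz 88): {"nm":{"f":34,"sgg":27,"zw":18},"pje":39,"rcq":{"o":6,"u":28},"x":{"dj":67,"vzz":88,"wgs":55}}
After op 7 (add /ksb 99): {"ksb":99,"nm":{"f":34,"sgg":27,"zw":18},"pje":39,"rcq":{"o":6,"u":28},"x":{"dj":67,"vzz":88,"wgs":55}}
After op 8 (add /x/jar 79): {"ksb":99,"nm":{"f":34,"sgg":27,"zw":18},"pje":39,"rcq":{"o":6,"u":28},"x":{"dj":67,"jar":79,"vzz":88,"wgs":55}}
After op 9 (remove /rcq/u): {"ksb":99,"nm":{"f":34,"sgg":27,"zw":18},"pje":39,"rcq":{"o":6},"x":{"dj":67,"jar":79,"vzz":88,"wgs":55}}
After op 10 (add /nm/odc 14): {"ksb":99,"nm":{"f":34,"odc":14,"sgg":27,"zw":18},"pje":39,"rcq":{"o":6},"x":{"dj":67,"jar":79,"vzz":88,"wgs":55}}
After op 11 (replace /x/dj 38): {"ksb":99,"nm":{"f":34,"odc":14,"sgg":27,"zw":18},"pje":39,"rcq":{"o":6},"x":{"dj":38,"jar":79,"vzz":88,"wgs":55}}
After op 12 (replace /ksb 50): {"ksb":50,"nm":{"f":34,"odc":14,"sgg":27,"zw":18},"pje":39,"rcq":{"o":6},"x":{"dj":38,"jar":79,"vzz":88,"wgs":55}}
After op 13 (replace /pje 69): {"ksb":50,"nm":{"f":34,"odc":14,"sgg":27,"zw":18},"pje":69,"rcq":{"o":6},"x":{"dj":38,"jar":79,"vzz":88,"wgs":55}}
After op 14 (remove /x): {"ksb":50,"nm":{"f":34,"odc":14,"sgg":27,"zw":18},"pje":69,"rcq":{"o":6}}
After op 15 (remove /nm/sgg): {"ksb":50,"nm":{"f":34,"odc":14,"zw":18},"pje":69,"rcq":{"o":6}}
After op 16 (add /nm/s 25): {"ksb":50,"nm":{"f":34,"odc":14,"s":25,"zw":18},"pje":69,"rcq":{"o":6}}
After op 17 (replace /pje 94): {"ksb":50,"nm":{"f":34,"odc":14,"s":25,"zw":18},"pje":94,"rcq":{"o":6}}
After op 18 (replace /nm/odc 29): {"ksb":50,"nm":{"f":34,"odc":29,"s":25,"zw":18},"pje":94,"rcq":{"o":6}}
After op 19 (add /hvv 5): {"hvv":5,"ksb":50,"nm":{"f":34,"odc":29,"s":25,"zw":18},"pje":94,"rcq":{"o":6}}
After op 20 (replace /nm 19): {"hvv":5,"ksb":50,"nm":19,"pje":94,"rcq":{"o":6}}
After op 21 (remove /rcq/o): {"hvv":5,"ksb":50,"nm":19,"pje":94,"rcq":{}}
After op 22 (replace /ksb 95): {"hvv":5,"ksb":95,"nm":19,"pje":94,"rcq":{}}
Size at the root: 5

Answer: 5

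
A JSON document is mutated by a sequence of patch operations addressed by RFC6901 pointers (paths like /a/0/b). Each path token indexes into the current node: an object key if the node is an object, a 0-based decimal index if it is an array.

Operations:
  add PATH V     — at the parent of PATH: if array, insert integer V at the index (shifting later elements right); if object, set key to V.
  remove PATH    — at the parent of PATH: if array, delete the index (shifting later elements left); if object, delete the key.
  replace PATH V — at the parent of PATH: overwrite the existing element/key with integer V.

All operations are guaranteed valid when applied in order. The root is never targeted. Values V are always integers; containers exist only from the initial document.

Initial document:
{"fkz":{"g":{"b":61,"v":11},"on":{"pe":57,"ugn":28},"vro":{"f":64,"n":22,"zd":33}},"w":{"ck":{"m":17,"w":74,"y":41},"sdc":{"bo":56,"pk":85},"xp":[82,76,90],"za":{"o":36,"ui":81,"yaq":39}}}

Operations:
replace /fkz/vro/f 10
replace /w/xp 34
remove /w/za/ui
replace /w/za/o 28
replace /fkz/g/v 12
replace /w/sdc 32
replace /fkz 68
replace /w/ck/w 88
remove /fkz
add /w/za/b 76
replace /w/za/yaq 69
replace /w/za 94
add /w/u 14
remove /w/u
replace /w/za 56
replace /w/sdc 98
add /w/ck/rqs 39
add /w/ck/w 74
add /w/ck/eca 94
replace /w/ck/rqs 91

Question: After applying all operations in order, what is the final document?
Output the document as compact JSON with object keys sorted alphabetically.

Answer: {"w":{"ck":{"eca":94,"m":17,"rqs":91,"w":74,"y":41},"sdc":98,"xp":34,"za":56}}

Derivation:
After op 1 (replace /fkz/vro/f 10): {"fkz":{"g":{"b":61,"v":11},"on":{"pe":57,"ugn":28},"vro":{"f":10,"n":22,"zd":33}},"w":{"ck":{"m":17,"w":74,"y":41},"sdc":{"bo":56,"pk":85},"xp":[82,76,90],"za":{"o":36,"ui":81,"yaq":39}}}
After op 2 (replace /w/xp 34): {"fkz":{"g":{"b":61,"v":11},"on":{"pe":57,"ugn":28},"vro":{"f":10,"n":22,"zd":33}},"w":{"ck":{"m":17,"w":74,"y":41},"sdc":{"bo":56,"pk":85},"xp":34,"za":{"o":36,"ui":81,"yaq":39}}}
After op 3 (remove /w/za/ui): {"fkz":{"g":{"b":61,"v":11},"on":{"pe":57,"ugn":28},"vro":{"f":10,"n":22,"zd":33}},"w":{"ck":{"m":17,"w":74,"y":41},"sdc":{"bo":56,"pk":85},"xp":34,"za":{"o":36,"yaq":39}}}
After op 4 (replace /w/za/o 28): {"fkz":{"g":{"b":61,"v":11},"on":{"pe":57,"ugn":28},"vro":{"f":10,"n":22,"zd":33}},"w":{"ck":{"m":17,"w":74,"y":41},"sdc":{"bo":56,"pk":85},"xp":34,"za":{"o":28,"yaq":39}}}
After op 5 (replace /fkz/g/v 12): {"fkz":{"g":{"b":61,"v":12},"on":{"pe":57,"ugn":28},"vro":{"f":10,"n":22,"zd":33}},"w":{"ck":{"m":17,"w":74,"y":41},"sdc":{"bo":56,"pk":85},"xp":34,"za":{"o":28,"yaq":39}}}
After op 6 (replace /w/sdc 32): {"fkz":{"g":{"b":61,"v":12},"on":{"pe":57,"ugn":28},"vro":{"f":10,"n":22,"zd":33}},"w":{"ck":{"m":17,"w":74,"y":41},"sdc":32,"xp":34,"za":{"o":28,"yaq":39}}}
After op 7 (replace /fkz 68): {"fkz":68,"w":{"ck":{"m":17,"w":74,"y":41},"sdc":32,"xp":34,"za":{"o":28,"yaq":39}}}
After op 8 (replace /w/ck/w 88): {"fkz":68,"w":{"ck":{"m":17,"w":88,"y":41},"sdc":32,"xp":34,"za":{"o":28,"yaq":39}}}
After op 9 (remove /fkz): {"w":{"ck":{"m":17,"w":88,"y":41},"sdc":32,"xp":34,"za":{"o":28,"yaq":39}}}
After op 10 (add /w/za/b 76): {"w":{"ck":{"m":17,"w":88,"y":41},"sdc":32,"xp":34,"za":{"b":76,"o":28,"yaq":39}}}
After op 11 (replace /w/za/yaq 69): {"w":{"ck":{"m":17,"w":88,"y":41},"sdc":32,"xp":34,"za":{"b":76,"o":28,"yaq":69}}}
After op 12 (replace /w/za 94): {"w":{"ck":{"m":17,"w":88,"y":41},"sdc":32,"xp":34,"za":94}}
After op 13 (add /w/u 14): {"w":{"ck":{"m":17,"w":88,"y":41},"sdc":32,"u":14,"xp":34,"za":94}}
After op 14 (remove /w/u): {"w":{"ck":{"m":17,"w":88,"y":41},"sdc":32,"xp":34,"za":94}}
After op 15 (replace /w/za 56): {"w":{"ck":{"m":17,"w":88,"y":41},"sdc":32,"xp":34,"za":56}}
After op 16 (replace /w/sdc 98): {"w":{"ck":{"m":17,"w":88,"y":41},"sdc":98,"xp":34,"za":56}}
After op 17 (add /w/ck/rqs 39): {"w":{"ck":{"m":17,"rqs":39,"w":88,"y":41},"sdc":98,"xp":34,"za":56}}
After op 18 (add /w/ck/w 74): {"w":{"ck":{"m":17,"rqs":39,"w":74,"y":41},"sdc":98,"xp":34,"za":56}}
After op 19 (add /w/ck/eca 94): {"w":{"ck":{"eca":94,"m":17,"rqs":39,"w":74,"y":41},"sdc":98,"xp":34,"za":56}}
After op 20 (replace /w/ck/rqs 91): {"w":{"ck":{"eca":94,"m":17,"rqs":91,"w":74,"y":41},"sdc":98,"xp":34,"za":56}}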